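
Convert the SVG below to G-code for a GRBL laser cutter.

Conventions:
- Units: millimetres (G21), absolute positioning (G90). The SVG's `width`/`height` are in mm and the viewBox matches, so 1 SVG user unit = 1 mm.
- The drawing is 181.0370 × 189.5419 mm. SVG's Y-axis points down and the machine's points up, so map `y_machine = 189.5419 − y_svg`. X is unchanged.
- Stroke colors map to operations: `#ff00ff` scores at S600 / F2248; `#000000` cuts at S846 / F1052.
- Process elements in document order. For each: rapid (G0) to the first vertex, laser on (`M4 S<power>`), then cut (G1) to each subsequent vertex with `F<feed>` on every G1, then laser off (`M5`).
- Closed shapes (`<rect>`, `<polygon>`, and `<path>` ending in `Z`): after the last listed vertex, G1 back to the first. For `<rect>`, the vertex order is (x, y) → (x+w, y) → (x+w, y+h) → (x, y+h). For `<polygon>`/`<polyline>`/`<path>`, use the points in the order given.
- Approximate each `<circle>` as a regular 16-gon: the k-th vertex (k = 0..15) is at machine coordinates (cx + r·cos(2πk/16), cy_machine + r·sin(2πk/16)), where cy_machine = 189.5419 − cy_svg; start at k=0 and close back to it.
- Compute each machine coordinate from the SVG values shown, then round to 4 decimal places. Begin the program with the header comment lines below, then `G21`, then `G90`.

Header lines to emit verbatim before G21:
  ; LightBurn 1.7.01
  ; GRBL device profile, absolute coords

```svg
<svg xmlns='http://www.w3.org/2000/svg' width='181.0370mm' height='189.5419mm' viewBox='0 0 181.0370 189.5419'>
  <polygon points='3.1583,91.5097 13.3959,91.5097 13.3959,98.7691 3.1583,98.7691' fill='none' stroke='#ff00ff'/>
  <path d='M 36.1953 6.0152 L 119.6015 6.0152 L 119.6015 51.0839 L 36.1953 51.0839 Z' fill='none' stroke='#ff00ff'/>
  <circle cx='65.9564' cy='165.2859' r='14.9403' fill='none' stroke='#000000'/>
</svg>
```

; LightBurn 1.7.01
; GRBL device profile, absolute coords
G21
G90
G0 X3.1583 Y98.0322
M4 S600
G1 X13.3959 Y98.0322 F2248
G1 X13.3959 Y90.7728 F2248
G1 X3.1583 Y90.7728 F2248
G1 X3.1583 Y98.0322 F2248
M5
G0 X36.1953 Y183.5267
M4 S600
G1 X119.6015 Y183.5267 F2248
G1 X119.6015 Y138.4580 F2248
G1 X36.1953 Y138.4580 F2248
G1 X36.1953 Y183.5267 F2248
M5
G0 X80.8967 Y24.2560
M4 S846
G1 X79.7594 Y29.9734 F1052
G1 X76.5208 Y34.8204 F1052
G1 X71.6738 Y38.0590 F1052
G1 X65.9564 Y39.1963 F1052
G1 X60.2390 Y38.0590 F1052
G1 X55.3920 Y34.8204 F1052
G1 X52.1534 Y29.9734 F1052
G1 X51.0161 Y24.2560 F1052
G1 X52.1534 Y18.5386 F1052
G1 X55.3920 Y13.6916 F1052
G1 X60.2390 Y10.4530 F1052
G1 X65.9564 Y9.3157 F1052
G1 X71.6738 Y10.4530 F1052
G1 X76.5208 Y13.6916 F1052
G1 X79.7594 Y18.5386 F1052
G1 X80.8967 Y24.2560 F1052
M5

viewBox `0 0 181.0370 189.5419` with mm width/height → 1 unit = 1 mm. Flip: y_m = 189.5419 − y_svg.

**Shape 1** — `<polygon>` rectangle, stroke `#ff00ff` → score (S600, F2248). Machine vertices: (3.1583,98.0322) → (13.3959,98.0322) → (13.3959,90.7728) → (3.1583,90.7728) → (3.1583,98.0322). Closed: final G1 returns to the first vertex.

**Shape 2** — `<path>` rectangle, stroke `#ff00ff` → score (S600, F2248). Machine vertices: (36.1953,183.5267) → (119.6015,183.5267) → (119.6015,138.4580) → (36.1953,138.4580) → (36.1953,183.5267). Closed: final G1 returns to the first vertex.

**Shape 3** — `<circle>` circle, stroke `#000000` → cut (S846, F1052). Machine vertices: (80.8967,24.2560) → (79.7594,29.9734) → (76.5208,34.8204) → (71.6738,38.0590) → (65.9564,39.1963) → (60.2390,38.0590) → (55.3920,34.8204) → (52.1534,29.9734) → (51.0161,24.2560) → (52.1534,18.5386) → (55.3920,13.6916) → (60.2390,10.4530) → (65.9564,9.3157) → (71.6738,10.4530) → (76.5208,13.6916) → (79.7594,18.5386) → (80.8967,24.2560). Closed: final G1 returns to the first vertex.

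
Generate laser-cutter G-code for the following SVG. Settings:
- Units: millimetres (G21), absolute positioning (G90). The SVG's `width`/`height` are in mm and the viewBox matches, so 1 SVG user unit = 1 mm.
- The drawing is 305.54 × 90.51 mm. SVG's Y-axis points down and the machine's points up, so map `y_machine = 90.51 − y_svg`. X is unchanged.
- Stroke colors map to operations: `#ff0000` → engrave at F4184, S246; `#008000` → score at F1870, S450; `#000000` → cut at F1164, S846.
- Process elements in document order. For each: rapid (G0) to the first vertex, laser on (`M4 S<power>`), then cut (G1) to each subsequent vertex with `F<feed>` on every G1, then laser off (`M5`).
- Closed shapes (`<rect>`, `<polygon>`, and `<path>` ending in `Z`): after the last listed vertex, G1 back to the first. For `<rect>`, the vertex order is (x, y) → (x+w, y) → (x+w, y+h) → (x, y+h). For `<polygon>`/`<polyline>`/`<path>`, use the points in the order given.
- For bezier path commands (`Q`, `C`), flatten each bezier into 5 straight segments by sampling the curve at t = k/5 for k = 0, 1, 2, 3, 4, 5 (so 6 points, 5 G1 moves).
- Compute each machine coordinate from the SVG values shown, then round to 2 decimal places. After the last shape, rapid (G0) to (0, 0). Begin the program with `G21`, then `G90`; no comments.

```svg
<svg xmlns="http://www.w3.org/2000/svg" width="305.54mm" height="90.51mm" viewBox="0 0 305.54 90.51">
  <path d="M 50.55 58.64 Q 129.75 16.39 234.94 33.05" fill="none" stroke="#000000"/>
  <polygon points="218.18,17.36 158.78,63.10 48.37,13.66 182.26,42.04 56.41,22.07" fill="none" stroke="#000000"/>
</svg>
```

G21
G90
G0 X50.55 Y31.87
M4 S846
G1 X83.27 Y46.41 F1164
G1 X118.07 Y56.24 F1164
G1 X154.95 Y61.36 F1164
G1 X193.90 Y61.77 F1164
G1 X234.94 Y57.46 F1164
M5
G0 X218.18 Y73.15
M4 S846
G1 X158.78 Y27.41 F1164
G1 X48.37 Y76.85 F1164
G1 X182.26 Y48.47 F1164
G1 X56.41 Y68.44 F1164
G1 X218.18 Y73.15 F1164
M5
G0 X0.00 Y0.00

1 u = 1 mm; y_m = 90.51 − y.

[1] `<path>` quadratic bezier, #000000→cut S846 F1164: (50.55,31.87) → (83.27,46.41) → (118.07,56.24) → (154.95,61.36) → (193.90,61.77) → (234.94,57.46)

[2] `<polygon>` closed polygon, #000000→cut S846 F1164: (218.18,73.15) → (158.78,27.41) → (48.37,76.85) → (182.26,48.47) → (56.41,68.44) → (218.18,73.15) (closed)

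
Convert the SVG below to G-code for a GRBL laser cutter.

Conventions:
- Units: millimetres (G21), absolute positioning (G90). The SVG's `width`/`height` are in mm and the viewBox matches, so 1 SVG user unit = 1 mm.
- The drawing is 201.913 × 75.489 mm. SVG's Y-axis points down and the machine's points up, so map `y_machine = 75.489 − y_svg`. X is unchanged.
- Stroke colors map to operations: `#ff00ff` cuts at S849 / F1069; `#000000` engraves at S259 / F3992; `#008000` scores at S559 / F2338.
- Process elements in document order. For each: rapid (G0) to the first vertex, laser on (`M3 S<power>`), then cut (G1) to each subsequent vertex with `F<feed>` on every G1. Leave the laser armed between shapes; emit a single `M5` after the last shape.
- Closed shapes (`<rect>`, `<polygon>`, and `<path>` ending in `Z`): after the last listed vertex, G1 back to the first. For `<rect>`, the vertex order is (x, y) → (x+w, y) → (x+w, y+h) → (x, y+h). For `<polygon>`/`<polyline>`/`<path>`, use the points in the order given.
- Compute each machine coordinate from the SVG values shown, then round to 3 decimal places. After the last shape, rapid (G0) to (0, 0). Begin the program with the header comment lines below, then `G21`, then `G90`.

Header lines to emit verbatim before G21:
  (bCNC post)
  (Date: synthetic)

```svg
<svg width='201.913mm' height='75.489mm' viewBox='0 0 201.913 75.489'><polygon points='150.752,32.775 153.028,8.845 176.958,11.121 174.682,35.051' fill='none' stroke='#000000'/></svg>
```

viewBox `0 0 201.913 75.489` with mm width/height → 1 unit = 1 mm. Flip: y_m = 75.489 − y_svg.

**Shape 1** — `<polygon>` regular polygon, stroke `#000000` → engrave (S259, F3992). Machine vertices: (150.752,42.714) → (153.028,66.644) → (176.958,64.368) → (174.682,40.438) → (150.752,42.714). Closed: final G1 returns to the first vertex.

(bCNC post)
(Date: synthetic)
G21
G90
G0 X150.752 Y42.714
M3 S259
G1 X153.028 Y66.644 F3992
G1 X176.958 Y64.368 F3992
G1 X174.682 Y40.438 F3992
G1 X150.752 Y42.714 F3992
M5
G0 X0.000 Y0.000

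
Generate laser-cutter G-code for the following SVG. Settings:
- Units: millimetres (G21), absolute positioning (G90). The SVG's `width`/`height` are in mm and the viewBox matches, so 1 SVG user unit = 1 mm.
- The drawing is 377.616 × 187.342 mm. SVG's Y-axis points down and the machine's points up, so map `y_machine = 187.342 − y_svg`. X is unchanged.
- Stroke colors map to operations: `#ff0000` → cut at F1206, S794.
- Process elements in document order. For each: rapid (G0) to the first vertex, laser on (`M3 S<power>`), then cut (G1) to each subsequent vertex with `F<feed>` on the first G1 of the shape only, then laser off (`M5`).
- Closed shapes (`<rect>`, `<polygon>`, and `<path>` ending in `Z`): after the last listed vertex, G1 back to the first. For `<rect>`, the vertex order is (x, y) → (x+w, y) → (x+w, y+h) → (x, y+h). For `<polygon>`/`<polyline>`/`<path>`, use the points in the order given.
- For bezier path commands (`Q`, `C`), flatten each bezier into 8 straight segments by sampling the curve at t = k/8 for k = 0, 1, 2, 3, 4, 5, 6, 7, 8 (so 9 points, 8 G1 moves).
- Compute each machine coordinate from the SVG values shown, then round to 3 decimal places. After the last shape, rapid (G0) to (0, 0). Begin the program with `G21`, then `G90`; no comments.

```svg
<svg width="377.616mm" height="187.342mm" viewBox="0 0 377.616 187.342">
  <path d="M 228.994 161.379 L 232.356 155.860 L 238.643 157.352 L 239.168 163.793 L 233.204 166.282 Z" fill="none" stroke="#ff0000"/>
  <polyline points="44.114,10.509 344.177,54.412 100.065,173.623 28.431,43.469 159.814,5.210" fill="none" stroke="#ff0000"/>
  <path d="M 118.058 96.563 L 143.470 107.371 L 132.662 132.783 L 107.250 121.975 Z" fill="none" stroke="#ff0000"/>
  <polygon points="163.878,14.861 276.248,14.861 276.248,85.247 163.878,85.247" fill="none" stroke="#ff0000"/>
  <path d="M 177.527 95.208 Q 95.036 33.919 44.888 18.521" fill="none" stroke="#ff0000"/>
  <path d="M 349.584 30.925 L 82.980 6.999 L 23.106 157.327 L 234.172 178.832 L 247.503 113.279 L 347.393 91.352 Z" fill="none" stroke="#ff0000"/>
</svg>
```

G21
G90
G0 X228.994 Y25.963
M3 S794
G1 X232.356 Y31.482 F1206
G1 X238.643 Y29.990
G1 X239.168 Y23.549
G1 X233.204 Y21.060
G1 X228.994 Y25.963
M5
G0 X44.114 Y176.833
M3 S794
G1 X344.177 Y132.930 F1206
G1 X100.065 Y13.719
G1 X28.431 Y143.873
G1 X159.814 Y182.132
M5
G0 X118.058 Y90.779
M3 S794
G1 X143.470 Y79.971 F1206
G1 X132.662 Y54.559
G1 X107.250 Y65.367
G1 X118.058 Y90.779
M5
G0 X163.878 Y172.481
M3 S794
G1 X276.248 Y172.481 F1206
G1 X276.248 Y102.095
G1 X163.878 Y102.095
G1 X163.878 Y172.481
M5
G0 X177.527 Y92.134
M3 S794
G1 X157.410 Y106.739 F1206
G1 X138.303 Y119.910
G1 X120.207 Y131.647
G1 X103.122 Y141.950
G1 X87.047 Y150.819
G1 X71.983 Y158.254
G1 X57.930 Y164.254
G1 X44.888 Y168.821
M5
G0 X349.584 Y156.417
M3 S794
G1 X82.980 Y180.343 F1206
G1 X23.106 Y30.015
G1 X234.172 Y8.510
G1 X247.503 Y74.063
G1 X347.393 Y95.990
G1 X349.584 Y156.417
M5
G0 X0.000 Y0.000

viewBox `0 0 377.616 187.342` with mm width/height → 1 unit = 1 mm. Flip: y_m = 187.342 − y_svg.

**Shape 1** — `<path>` regular polygon, stroke `#ff0000` → cut (S794, F1206). Machine vertices: (228.994,25.963) → (232.356,31.482) → (238.643,29.990) → (239.168,23.549) → (233.204,21.060) → (228.994,25.963). Closed: final G1 returns to the first vertex.

**Shape 2** — `<polyline>` open polyline, stroke `#ff0000` → cut (S794, F1206). Machine vertices: (44.114,176.833) → (344.177,132.930) → (100.065,13.719) → (28.431,143.873) → (159.814,182.132). Open path.

**Shape 3** — `<path>` regular polygon, stroke `#ff0000` → cut (S794, F1206). Machine vertices: (118.058,90.779) → (143.470,79.971) → (132.662,54.559) → (107.250,65.367) → (118.058,90.779). Closed: final G1 returns to the first vertex.

**Shape 4** — `<polygon>` rectangle, stroke `#ff0000` → cut (S794, F1206). Machine vertices: (163.878,172.481) → (276.248,172.481) → (276.248,102.095) → (163.878,102.095) → (163.878,172.481). Closed: final G1 returns to the first vertex.

**Shape 5** — `<path>` quadratic bezier, stroke `#ff0000` → cut (S794, F1206). Control points (SVG): P0=(177.527,95.208), P1=(95.036,33.919), P2=(44.888,18.521); sampled at t=k/8. Machine vertices: (177.527,92.134) → (157.410,106.739) → (138.303,119.910) → (120.207,131.647) → (103.122,141.950) → (87.047,150.819) → (71.983,158.254) → (57.930,164.254) → (44.888,168.821). Open path.

**Shape 6** — `<path>` closed polygon, stroke `#ff0000` → cut (S794, F1206). Machine vertices: (349.584,156.417) → (82.980,180.343) → (23.106,30.015) → (234.172,8.510) → (247.503,74.063) → (347.393,95.990) → (349.584,156.417). Closed: final G1 returns to the first vertex.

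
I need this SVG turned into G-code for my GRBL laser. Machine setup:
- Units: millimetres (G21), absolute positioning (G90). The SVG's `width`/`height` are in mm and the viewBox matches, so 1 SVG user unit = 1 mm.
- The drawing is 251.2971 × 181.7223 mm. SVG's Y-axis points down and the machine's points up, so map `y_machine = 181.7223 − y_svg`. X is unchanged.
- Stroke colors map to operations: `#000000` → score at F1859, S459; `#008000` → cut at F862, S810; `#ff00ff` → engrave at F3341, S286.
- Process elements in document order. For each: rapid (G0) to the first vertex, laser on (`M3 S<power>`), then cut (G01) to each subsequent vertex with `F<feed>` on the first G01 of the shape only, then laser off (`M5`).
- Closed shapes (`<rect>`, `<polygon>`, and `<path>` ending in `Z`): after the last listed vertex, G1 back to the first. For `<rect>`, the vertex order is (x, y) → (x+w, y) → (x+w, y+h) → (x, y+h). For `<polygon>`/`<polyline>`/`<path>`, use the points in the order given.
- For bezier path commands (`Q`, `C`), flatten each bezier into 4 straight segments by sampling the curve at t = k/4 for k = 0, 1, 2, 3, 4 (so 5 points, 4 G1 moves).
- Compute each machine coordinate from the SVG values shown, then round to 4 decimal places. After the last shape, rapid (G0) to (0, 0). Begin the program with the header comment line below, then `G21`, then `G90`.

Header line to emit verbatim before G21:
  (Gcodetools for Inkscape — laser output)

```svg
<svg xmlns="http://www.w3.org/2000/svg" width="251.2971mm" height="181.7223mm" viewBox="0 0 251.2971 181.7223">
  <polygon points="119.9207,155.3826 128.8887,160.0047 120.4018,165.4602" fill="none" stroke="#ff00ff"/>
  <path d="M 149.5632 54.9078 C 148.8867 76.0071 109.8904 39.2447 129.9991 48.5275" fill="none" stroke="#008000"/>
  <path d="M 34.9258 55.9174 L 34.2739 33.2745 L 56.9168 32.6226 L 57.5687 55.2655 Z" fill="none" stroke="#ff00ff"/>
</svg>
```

1 u = 1 mm; y_m = 181.7223 − y.

[1] `<polygon>` regular polygon, #ff00ff→engrave S286 F3341: (119.9207,26.3397) → (128.8887,21.7176) → (120.4018,16.2621) → (119.9207,26.3397) (closed)

[2] `<path>` cubic bezier, #008000→cut S810 F862: (149.5632,126.8145) → (143.3931,120.2155) → (131.9867,125.5735) → (124.4775,133.1470) → (129.9991,133.1948)

[3] `<path>` regular polygon, #ff00ff→engrave S286 F3341: (34.9258,125.8049) → (34.2739,148.4478) → (56.9168,149.0997) → (57.5687,126.4568) → (34.9258,125.8049) (closed)

(Gcodetools for Inkscape — laser output)
G21
G90
G0 X119.9207 Y26.3397
M3 S286
G01 X128.8887 Y21.7176 F3341
G01 X120.4018 Y16.2621
G01 X119.9207 Y26.3397
M5
G0 X149.5632 Y126.8145
M3 S810
G01 X143.3931 Y120.2155 F862
G01 X131.9867 Y125.5735
G01 X124.4775 Y133.1470
G01 X129.9991 Y133.1948
M5
G0 X34.9258 Y125.8049
M3 S286
G01 X34.2739 Y148.4478 F3341
G01 X56.9168 Y149.0997
G01 X57.5687 Y126.4568
G01 X34.9258 Y125.8049
M5
G0 X0.0000 Y0.0000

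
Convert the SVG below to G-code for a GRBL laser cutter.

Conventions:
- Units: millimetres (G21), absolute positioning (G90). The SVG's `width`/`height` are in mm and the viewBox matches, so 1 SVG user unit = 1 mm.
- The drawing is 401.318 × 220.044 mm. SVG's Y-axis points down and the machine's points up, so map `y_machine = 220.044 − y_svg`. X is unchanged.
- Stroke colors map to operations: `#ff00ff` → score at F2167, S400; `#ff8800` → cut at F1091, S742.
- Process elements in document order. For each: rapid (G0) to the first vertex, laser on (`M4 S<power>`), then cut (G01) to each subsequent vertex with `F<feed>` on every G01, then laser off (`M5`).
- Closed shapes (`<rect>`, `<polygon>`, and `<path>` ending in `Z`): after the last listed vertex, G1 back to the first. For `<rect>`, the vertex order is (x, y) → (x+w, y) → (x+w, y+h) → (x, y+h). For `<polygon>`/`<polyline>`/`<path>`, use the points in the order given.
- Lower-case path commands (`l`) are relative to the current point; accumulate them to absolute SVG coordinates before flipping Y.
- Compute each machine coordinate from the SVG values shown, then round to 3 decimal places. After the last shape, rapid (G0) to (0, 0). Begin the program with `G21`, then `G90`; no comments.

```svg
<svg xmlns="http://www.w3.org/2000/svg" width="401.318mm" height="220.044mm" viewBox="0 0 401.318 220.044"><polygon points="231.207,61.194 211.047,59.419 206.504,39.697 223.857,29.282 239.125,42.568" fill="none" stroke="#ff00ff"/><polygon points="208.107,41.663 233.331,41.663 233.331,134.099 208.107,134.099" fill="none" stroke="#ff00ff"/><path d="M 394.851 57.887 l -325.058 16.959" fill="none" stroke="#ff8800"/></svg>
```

G21
G90
G0 X231.207 Y158.850
M4 S400
G01 X211.047 Y160.625 F2167
G01 X206.504 Y180.347 F2167
G01 X223.857 Y190.762 F2167
G01 X239.125 Y177.476 F2167
G01 X231.207 Y158.850 F2167
M5
G0 X208.107 Y178.381
M4 S400
G01 X233.331 Y178.381 F2167
G01 X233.331 Y85.945 F2167
G01 X208.107 Y85.945 F2167
G01 X208.107 Y178.381 F2167
M5
G0 X394.851 Y162.157
M4 S742
G01 X69.793 Y145.198 F1091
M5
G0 X0.000 Y0.000

1 u = 1 mm; y_m = 220.044 − y.

[1] `<polygon>` regular polygon, #ff00ff→score S400 F2167: (231.207,158.850) → (211.047,160.625) → (206.504,180.347) → (223.857,190.762) → (239.125,177.476) → (231.207,158.850) (closed)

[2] `<polygon>` rectangle, #ff00ff→score S400 F2167: (208.107,178.381) → (233.331,178.381) → (233.331,85.945) → (208.107,85.945) → (208.107,178.381) (closed)

[3] `<path>` line segment, #ff8800→cut S742 F1091: (394.851,162.157) → (69.793,145.198)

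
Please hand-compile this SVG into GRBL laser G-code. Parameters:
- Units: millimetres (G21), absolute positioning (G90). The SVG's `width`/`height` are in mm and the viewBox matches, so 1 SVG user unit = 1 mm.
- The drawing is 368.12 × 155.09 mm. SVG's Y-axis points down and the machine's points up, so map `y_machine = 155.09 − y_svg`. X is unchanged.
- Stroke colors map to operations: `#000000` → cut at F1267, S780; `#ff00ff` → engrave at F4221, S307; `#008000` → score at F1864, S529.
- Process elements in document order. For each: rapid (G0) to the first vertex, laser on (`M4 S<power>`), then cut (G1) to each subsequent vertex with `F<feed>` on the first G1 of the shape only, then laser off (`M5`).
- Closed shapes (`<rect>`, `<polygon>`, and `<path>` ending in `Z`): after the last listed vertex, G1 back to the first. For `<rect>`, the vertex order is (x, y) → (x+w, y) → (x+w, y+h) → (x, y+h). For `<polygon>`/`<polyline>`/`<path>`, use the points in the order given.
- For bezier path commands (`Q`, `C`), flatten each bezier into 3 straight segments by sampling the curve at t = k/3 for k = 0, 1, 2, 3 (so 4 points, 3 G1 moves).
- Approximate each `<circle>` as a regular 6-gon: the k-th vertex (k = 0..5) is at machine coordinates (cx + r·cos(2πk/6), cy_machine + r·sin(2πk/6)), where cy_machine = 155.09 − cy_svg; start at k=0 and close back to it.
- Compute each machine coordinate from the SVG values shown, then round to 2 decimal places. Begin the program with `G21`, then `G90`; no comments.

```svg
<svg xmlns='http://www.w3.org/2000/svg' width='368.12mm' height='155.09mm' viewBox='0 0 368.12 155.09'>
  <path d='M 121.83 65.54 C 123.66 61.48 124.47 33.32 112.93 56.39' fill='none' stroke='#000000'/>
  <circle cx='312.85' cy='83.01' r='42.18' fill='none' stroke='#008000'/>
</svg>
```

Since the viewBox matches the mm dimensions, user units are millimetres directly. The only transform is the Y-flip y_m = 155.09 − y_svg.

Shape 1 is a cubic bezier drawn with `<path>`. Its stroke #000000 means cut at S780, F1267. After flipping Y the toolpath is (121.83,89.55) → (122.90,98.85) → (120.77,107.48) → (112.93,98.70).

Shape 2 is a circle drawn with `<circle>`. Its stroke #008000 means score at S529, F1864. After flipping Y the toolpath is (355.03,72.08) → (333.94,108.61) → (291.76,108.61) → (270.67,72.08) → (291.76,35.55) → (333.94,35.55) → (355.03,72.08), returning to the start.

G21
G90
G0 X121.83 Y89.55
M4 S780
G1 X122.90 Y98.85 F1267
G1 X120.77 Y107.48
G1 X112.93 Y98.70
M5
G0 X355.03 Y72.08
M4 S529
G1 X333.94 Y108.61 F1864
G1 X291.76 Y108.61
G1 X270.67 Y72.08
G1 X291.76 Y35.55
G1 X333.94 Y35.55
G1 X355.03 Y72.08
M5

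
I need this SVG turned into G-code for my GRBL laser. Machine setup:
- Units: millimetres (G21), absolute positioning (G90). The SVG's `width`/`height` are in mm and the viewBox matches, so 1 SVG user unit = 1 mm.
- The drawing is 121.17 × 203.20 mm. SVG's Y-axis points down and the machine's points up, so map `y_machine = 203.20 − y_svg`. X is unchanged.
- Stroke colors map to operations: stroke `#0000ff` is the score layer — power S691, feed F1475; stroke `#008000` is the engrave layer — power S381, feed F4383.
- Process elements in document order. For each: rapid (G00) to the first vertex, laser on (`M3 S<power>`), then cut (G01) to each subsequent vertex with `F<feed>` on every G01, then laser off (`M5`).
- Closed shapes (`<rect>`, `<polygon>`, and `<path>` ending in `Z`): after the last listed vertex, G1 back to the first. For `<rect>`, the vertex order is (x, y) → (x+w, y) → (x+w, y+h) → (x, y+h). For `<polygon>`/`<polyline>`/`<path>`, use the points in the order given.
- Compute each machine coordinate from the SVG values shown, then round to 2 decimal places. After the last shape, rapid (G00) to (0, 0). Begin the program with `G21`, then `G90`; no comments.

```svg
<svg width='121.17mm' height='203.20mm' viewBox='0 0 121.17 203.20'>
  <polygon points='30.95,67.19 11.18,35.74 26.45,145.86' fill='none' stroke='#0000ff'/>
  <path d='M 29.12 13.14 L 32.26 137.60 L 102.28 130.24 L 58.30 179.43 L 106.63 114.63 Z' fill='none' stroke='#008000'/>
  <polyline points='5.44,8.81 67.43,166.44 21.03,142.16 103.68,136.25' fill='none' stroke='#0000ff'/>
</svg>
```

G21
G90
G00 X30.95 Y136.01
M3 S691
G01 X11.18 Y167.46 F1475
G01 X26.45 Y57.34 F1475
G01 X30.95 Y136.01 F1475
M5
G00 X29.12 Y190.06
M3 S381
G01 X32.26 Y65.60 F4383
G01 X102.28 Y72.96 F4383
G01 X58.30 Y23.77 F4383
G01 X106.63 Y88.57 F4383
G01 X29.12 Y190.06 F4383
M5
G00 X5.44 Y194.39
M3 S691
G01 X67.43 Y36.76 F1475
G01 X21.03 Y61.04 F1475
G01 X103.68 Y66.95 F1475
M5
G00 X0.00 Y0.00

viewBox `0 0 121.17 203.20` with mm width/height → 1 unit = 1 mm. Flip: y_m = 203.20 − y_svg.

**Shape 1** — `<polygon>` closed polygon, stroke `#0000ff` → score (S691, F1475). Machine vertices: (30.95,136.01) → (11.18,167.46) → (26.45,57.34) → (30.95,136.01). Closed: final G1 returns to the first vertex.

**Shape 2** — `<path>` closed polygon, stroke `#008000` → engrave (S381, F4383). Machine vertices: (29.12,190.06) → (32.26,65.60) → (102.28,72.96) → (58.30,23.77) → (106.63,88.57) → (29.12,190.06). Closed: final G1 returns to the first vertex.

**Shape 3** — `<polyline>` open polyline, stroke `#0000ff` → score (S691, F1475). Machine vertices: (5.44,194.39) → (67.43,36.76) → (21.03,61.04) → (103.68,66.95). Open path.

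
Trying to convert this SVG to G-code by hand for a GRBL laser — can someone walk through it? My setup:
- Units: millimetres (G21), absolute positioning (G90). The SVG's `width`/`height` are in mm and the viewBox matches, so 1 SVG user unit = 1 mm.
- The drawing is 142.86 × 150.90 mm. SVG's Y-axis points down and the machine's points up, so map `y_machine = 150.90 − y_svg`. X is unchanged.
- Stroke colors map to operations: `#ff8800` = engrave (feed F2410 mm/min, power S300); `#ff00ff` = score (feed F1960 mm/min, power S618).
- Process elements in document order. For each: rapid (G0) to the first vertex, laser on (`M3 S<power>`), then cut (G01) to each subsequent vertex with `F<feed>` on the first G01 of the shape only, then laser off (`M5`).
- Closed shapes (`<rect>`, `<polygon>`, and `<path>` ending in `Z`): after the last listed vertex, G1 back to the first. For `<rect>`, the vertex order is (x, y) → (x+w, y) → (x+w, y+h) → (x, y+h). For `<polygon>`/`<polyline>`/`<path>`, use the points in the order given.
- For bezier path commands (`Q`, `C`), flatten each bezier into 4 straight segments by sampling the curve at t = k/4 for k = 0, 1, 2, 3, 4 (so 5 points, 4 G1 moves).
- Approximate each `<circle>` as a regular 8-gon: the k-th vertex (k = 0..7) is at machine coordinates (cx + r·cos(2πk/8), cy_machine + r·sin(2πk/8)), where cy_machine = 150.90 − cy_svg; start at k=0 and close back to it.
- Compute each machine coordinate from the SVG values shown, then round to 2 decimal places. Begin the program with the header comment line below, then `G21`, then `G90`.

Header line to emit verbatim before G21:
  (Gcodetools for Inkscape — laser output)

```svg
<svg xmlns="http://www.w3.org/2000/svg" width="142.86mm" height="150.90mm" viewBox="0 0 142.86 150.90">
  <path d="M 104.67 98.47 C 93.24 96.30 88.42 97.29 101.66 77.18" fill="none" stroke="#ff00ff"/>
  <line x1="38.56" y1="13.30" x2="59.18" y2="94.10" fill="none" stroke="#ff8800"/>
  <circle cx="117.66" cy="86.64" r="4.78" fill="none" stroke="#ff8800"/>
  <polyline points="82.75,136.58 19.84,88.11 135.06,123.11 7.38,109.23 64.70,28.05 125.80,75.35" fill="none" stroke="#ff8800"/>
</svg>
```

viewBox `0 0 142.86 150.90` with mm width/height → 1 unit = 1 mm. Flip: y_m = 150.90 − y_svg.

**Shape 1** — `<path>` cubic bezier, stroke `#ff00ff` → score (S618, F1960). Control points (SVG): P0=(104.67,98.47), P1=(93.24,96.30), P2=(88.42,97.29), P3=(101.66,77.18); sampled at t=k/4. Machine vertices: (104.67,52.43) → (97.52,53.84) → (93.91,56.35) → (94.94,62.21) → (101.66,73.72). Open path.

**Shape 2** — `<line>` line segment, stroke `#ff8800` → engrave (S300, F2410). Machine vertices: (38.56,137.60) → (59.18,56.80). Open path.

**Shape 3** — `<circle>` circle, stroke `#ff8800` → engrave (S300, F2410). Machine vertices: (122.44,64.26) → (121.04,67.64) → (117.66,69.04) → (114.28,67.64) → (112.88,64.26) → (114.28,60.88) → (117.66,59.48) → (121.04,60.88) → (122.44,64.26). Closed: final G1 returns to the first vertex.

**Shape 4** — `<polyline>` open polyline, stroke `#ff8800` → engrave (S300, F2410). Machine vertices: (82.75,14.32) → (19.84,62.79) → (135.06,27.79) → (7.38,41.67) → (64.70,122.85) → (125.80,75.55). Open path.

(Gcodetools for Inkscape — laser output)
G21
G90
G0 X104.67 Y52.43
M3 S618
G01 X97.52 Y53.84 F1960
G01 X93.91 Y56.35
G01 X94.94 Y62.21
G01 X101.66 Y73.72
M5
G0 X38.56 Y137.60
M3 S300
G01 X59.18 Y56.80 F2410
M5
G0 X122.44 Y64.26
M3 S300
G01 X121.04 Y67.64 F2410
G01 X117.66 Y69.04
G01 X114.28 Y67.64
G01 X112.88 Y64.26
G01 X114.28 Y60.88
G01 X117.66 Y59.48
G01 X121.04 Y60.88
G01 X122.44 Y64.26
M5
G0 X82.75 Y14.32
M3 S300
G01 X19.84 Y62.79 F2410
G01 X135.06 Y27.79
G01 X7.38 Y41.67
G01 X64.70 Y122.85
G01 X125.80 Y75.55
M5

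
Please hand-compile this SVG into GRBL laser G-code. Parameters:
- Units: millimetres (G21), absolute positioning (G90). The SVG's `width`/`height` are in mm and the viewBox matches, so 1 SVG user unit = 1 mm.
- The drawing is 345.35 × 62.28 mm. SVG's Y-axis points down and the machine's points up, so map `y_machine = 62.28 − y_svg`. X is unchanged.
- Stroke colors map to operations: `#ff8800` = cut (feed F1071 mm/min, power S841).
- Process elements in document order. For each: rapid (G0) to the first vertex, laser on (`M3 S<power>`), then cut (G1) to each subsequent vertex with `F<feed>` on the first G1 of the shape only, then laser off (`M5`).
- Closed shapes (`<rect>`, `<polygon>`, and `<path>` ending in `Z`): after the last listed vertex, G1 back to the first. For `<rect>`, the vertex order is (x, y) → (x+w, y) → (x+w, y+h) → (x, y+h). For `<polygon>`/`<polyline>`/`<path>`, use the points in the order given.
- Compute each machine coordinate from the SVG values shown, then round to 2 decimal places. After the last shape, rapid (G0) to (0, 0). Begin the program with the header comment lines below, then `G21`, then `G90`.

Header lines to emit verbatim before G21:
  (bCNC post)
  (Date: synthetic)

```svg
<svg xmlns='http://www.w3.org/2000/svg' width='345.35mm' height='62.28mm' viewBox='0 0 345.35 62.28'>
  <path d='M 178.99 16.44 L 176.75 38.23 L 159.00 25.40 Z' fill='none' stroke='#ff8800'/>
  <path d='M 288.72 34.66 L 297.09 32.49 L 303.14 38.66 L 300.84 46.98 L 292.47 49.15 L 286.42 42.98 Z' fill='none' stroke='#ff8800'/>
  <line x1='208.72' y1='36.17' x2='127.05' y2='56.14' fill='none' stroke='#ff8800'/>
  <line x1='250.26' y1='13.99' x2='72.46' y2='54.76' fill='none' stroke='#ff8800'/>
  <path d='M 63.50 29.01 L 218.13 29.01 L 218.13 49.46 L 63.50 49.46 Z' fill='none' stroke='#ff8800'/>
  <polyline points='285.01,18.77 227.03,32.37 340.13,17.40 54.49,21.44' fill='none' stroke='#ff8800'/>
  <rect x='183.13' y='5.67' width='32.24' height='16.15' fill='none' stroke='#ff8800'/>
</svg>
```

viewBox `0 0 345.35 62.28` with mm width/height → 1 unit = 1 mm. Flip: y_m = 62.28 − y_svg.

**Shape 1** — `<path>` regular polygon, stroke `#ff8800` → cut (S841, F1071). Machine vertices: (178.99,45.84) → (176.75,24.05) → (159.00,36.88) → (178.99,45.84). Closed: final G1 returns to the first vertex.

**Shape 2** — `<path>` regular polygon, stroke `#ff8800` → cut (S841, F1071). Machine vertices: (288.72,27.62) → (297.09,29.79) → (303.14,23.62) → (300.84,15.30) → (292.47,13.13) → (286.42,19.30) → (288.72,27.62). Closed: final G1 returns to the first vertex.

**Shape 3** — `<line>` line segment, stroke `#ff8800` → cut (S841, F1071). Machine vertices: (208.72,26.11) → (127.05,6.14). Open path.

**Shape 4** — `<line>` line segment, stroke `#ff8800` → cut (S841, F1071). Machine vertices: (250.26,48.29) → (72.46,7.52). Open path.

**Shape 5** — `<path>` rectangle, stroke `#ff8800` → cut (S841, F1071). Machine vertices: (63.50,33.27) → (218.13,33.27) → (218.13,12.82) → (63.50,12.82) → (63.50,33.27). Closed: final G1 returns to the first vertex.

**Shape 6** — `<polyline>` open polyline, stroke `#ff8800` → cut (S841, F1071). Machine vertices: (285.01,43.51) → (227.03,29.91) → (340.13,44.88) → (54.49,40.84). Open path.

**Shape 7** — `<rect>` rectangle, stroke `#ff8800` → cut (S841, F1071). Machine vertices: (183.13,56.61) → (215.37,56.61) → (215.37,40.46) → (183.13,40.46) → (183.13,56.61). Closed: final G1 returns to the first vertex.

(bCNC post)
(Date: synthetic)
G21
G90
G0 X178.99 Y45.84
M3 S841
G1 X176.75 Y24.05 F1071
G1 X159.00 Y36.88
G1 X178.99 Y45.84
M5
G0 X288.72 Y27.62
M3 S841
G1 X297.09 Y29.79 F1071
G1 X303.14 Y23.62
G1 X300.84 Y15.30
G1 X292.47 Y13.13
G1 X286.42 Y19.30
G1 X288.72 Y27.62
M5
G0 X208.72 Y26.11
M3 S841
G1 X127.05 Y6.14 F1071
M5
G0 X250.26 Y48.29
M3 S841
G1 X72.46 Y7.52 F1071
M5
G0 X63.50 Y33.27
M3 S841
G1 X218.13 Y33.27 F1071
G1 X218.13 Y12.82
G1 X63.50 Y12.82
G1 X63.50 Y33.27
M5
G0 X285.01 Y43.51
M3 S841
G1 X227.03 Y29.91 F1071
G1 X340.13 Y44.88
G1 X54.49 Y40.84
M5
G0 X183.13 Y56.61
M3 S841
G1 X215.37 Y56.61 F1071
G1 X215.37 Y40.46
G1 X183.13 Y40.46
G1 X183.13 Y56.61
M5
G0 X0.00 Y0.00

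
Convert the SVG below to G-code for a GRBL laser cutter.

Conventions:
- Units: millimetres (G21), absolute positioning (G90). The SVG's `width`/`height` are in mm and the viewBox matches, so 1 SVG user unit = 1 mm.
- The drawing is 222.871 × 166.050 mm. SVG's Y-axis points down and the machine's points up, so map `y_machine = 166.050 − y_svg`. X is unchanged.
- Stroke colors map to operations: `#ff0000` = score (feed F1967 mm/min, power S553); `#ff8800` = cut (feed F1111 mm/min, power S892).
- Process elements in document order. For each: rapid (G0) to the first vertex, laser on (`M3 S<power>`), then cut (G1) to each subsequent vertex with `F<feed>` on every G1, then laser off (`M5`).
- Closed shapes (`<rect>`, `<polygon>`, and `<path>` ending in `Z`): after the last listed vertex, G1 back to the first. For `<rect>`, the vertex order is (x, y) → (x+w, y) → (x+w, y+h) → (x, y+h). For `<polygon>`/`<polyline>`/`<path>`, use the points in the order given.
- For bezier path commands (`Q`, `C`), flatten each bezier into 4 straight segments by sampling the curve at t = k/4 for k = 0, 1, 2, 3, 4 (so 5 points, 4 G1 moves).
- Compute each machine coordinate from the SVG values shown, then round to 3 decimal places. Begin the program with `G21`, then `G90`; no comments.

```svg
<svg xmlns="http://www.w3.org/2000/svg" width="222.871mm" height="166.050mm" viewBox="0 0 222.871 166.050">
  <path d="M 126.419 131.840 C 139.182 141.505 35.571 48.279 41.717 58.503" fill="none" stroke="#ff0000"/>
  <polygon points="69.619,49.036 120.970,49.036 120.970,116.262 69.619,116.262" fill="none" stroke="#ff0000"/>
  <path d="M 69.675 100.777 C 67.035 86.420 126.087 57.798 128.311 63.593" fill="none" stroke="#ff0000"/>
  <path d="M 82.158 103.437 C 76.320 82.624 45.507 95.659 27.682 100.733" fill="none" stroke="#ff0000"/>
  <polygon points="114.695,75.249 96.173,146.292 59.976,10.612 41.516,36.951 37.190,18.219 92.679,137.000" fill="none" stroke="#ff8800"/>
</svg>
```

Since the viewBox matches the mm dimensions, user units are millimetres directly. The only transform is the Y-flip y_m = 166.050 − y_svg.

Shape 1 is a cubic bezier drawn with `<path>`. Its stroke #ff0000 means score at S553, F1967. After flipping Y the toolpath is (126.419,34.210) → (117.704,43.029) → (86.549,71.088) → (54.154,99.042) → (41.717,107.547).

Shape 2 is a rectangle drawn with `<polygon>`. Its stroke #ff0000 means score at S553, F1967. After flipping Y the toolpath is (69.619,117.014) → (120.970,117.014) → (120.970,49.788) → (69.619,49.788) → (69.619,117.014), returning to the start.

Shape 3 is a cubic bezier drawn with `<path>`. Its stroke #ff0000 means score at S553, F1967. After flipping Y the toolpath is (69.675,65.273) → (77.410,77.955) → (97.169,91.422) → (117.840,101.111) → (128.311,102.457).

Shape 4 is a cubic bezier drawn with `<path>`. Its stroke #ff0000 means score at S553, F1967. After flipping Y the toolpath is (82.158,62.613) → (73.690,72.530) → (59.415,73.673) → (42.893,69.962) → (27.682,65.317).

Shape 5 is a closed polygon drawn with `<polygon>`. Its stroke #ff8800 means cut at S892, F1111. After flipping Y the toolpath is (114.695,90.801) → (96.173,19.758) → (59.976,155.438) → (41.516,129.099) → (37.190,147.831) → (92.679,29.050) → (114.695,90.801), returning to the start.

G21
G90
G0 X126.419 Y34.210
M3 S553
G1 X117.704 Y43.029 F1967
G1 X86.549 Y71.088 F1967
G1 X54.154 Y99.042 F1967
G1 X41.717 Y107.547 F1967
M5
G0 X69.619 Y117.014
M3 S553
G1 X120.970 Y117.014 F1967
G1 X120.970 Y49.788 F1967
G1 X69.619 Y49.788 F1967
G1 X69.619 Y117.014 F1967
M5
G0 X69.675 Y65.273
M3 S553
G1 X77.410 Y77.955 F1967
G1 X97.169 Y91.422 F1967
G1 X117.840 Y101.111 F1967
G1 X128.311 Y102.457 F1967
M5
G0 X82.158 Y62.613
M3 S553
G1 X73.690 Y72.530 F1967
G1 X59.415 Y73.673 F1967
G1 X42.893 Y69.962 F1967
G1 X27.682 Y65.317 F1967
M5
G0 X114.695 Y90.801
M3 S892
G1 X96.173 Y19.758 F1111
G1 X59.976 Y155.438 F1111
G1 X41.516 Y129.099 F1111
G1 X37.190 Y147.831 F1111
G1 X92.679 Y29.050 F1111
G1 X114.695 Y90.801 F1111
M5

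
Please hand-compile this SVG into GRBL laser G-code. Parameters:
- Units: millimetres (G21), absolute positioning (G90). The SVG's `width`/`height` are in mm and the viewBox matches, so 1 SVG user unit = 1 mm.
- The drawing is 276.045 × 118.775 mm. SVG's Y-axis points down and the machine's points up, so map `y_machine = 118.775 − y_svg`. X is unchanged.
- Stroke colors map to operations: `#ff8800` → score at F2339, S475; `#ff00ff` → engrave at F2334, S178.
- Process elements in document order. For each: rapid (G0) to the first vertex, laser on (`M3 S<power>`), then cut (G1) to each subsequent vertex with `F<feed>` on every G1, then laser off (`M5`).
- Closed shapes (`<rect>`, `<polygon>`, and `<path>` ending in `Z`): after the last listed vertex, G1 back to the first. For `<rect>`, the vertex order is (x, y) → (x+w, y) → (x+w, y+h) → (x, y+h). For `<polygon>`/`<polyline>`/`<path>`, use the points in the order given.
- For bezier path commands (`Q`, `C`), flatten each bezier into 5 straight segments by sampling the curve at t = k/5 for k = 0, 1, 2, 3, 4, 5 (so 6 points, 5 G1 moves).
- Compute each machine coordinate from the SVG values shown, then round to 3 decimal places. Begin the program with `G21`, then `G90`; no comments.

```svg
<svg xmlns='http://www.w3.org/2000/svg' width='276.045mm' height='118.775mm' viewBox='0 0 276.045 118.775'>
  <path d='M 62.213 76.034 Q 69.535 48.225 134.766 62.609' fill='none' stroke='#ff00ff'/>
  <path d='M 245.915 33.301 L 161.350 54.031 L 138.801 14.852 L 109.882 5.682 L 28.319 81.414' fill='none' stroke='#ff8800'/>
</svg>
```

G21
G90
G0 X62.213 Y42.741
M3 S178
G1 X67.458 Y52.177 F2334
G1 X77.336 Y58.237 F2334
G1 X91.847 Y60.922 F2334
G1 X110.990 Y60.232 F2334
G1 X134.766 Y56.166 F2334
M5
G0 X245.915 Y85.474
M3 S475
G1 X161.350 Y64.744 F2339
G1 X138.801 Y103.923 F2339
G1 X109.882 Y113.093 F2339
G1 X28.319 Y37.361 F2339
M5

1 u = 1 mm; y_m = 118.775 − y.

[1] `<path>` quadratic bezier, #ff00ff→engrave S178 F2334: (62.213,42.741) → (67.458,52.177) → (77.336,58.237) → (91.847,60.922) → (110.990,60.232) → (134.766,56.166)

[2] `<path>` open polyline, #ff8800→score S475 F2339: (245.915,85.474) → (161.350,64.744) → (138.801,103.923) → (109.882,113.093) → (28.319,37.361)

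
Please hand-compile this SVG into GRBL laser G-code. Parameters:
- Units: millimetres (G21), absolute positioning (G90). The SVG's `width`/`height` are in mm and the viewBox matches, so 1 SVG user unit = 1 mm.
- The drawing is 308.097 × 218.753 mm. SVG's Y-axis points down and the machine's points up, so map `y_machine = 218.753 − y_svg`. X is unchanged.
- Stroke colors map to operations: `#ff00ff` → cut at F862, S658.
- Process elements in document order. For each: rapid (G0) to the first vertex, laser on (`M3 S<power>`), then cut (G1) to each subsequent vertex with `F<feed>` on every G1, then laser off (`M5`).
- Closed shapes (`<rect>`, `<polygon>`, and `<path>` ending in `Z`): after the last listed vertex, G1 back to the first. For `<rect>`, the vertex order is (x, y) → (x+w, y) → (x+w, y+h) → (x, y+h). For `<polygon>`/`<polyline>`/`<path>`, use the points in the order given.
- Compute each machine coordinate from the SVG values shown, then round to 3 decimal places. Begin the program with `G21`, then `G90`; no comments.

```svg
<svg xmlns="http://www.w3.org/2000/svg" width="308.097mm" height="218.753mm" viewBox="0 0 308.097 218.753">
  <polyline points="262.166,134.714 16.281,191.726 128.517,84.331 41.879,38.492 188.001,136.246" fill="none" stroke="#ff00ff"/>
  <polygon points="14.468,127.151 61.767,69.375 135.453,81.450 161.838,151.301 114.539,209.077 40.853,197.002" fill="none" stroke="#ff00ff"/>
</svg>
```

G21
G90
G0 X262.166 Y84.039
M3 S658
G1 X16.281 Y27.027 F862
G1 X128.517 Y134.422 F862
G1 X41.879 Y180.261 F862
G1 X188.001 Y82.507 F862
M5
G0 X14.468 Y91.602
M3 S658
G1 X61.767 Y149.378 F862
G1 X135.453 Y137.303 F862
G1 X161.838 Y67.452 F862
G1 X114.539 Y9.676 F862
G1 X40.853 Y21.751 F862
G1 X14.468 Y91.602 F862
M5

viewBox `0 0 308.097 218.753` with mm width/height → 1 unit = 1 mm. Flip: y_m = 218.753 − y_svg.

**Shape 1** — `<polyline>` open polyline, stroke `#ff00ff` → cut (S658, F862). Machine vertices: (262.166,84.039) → (16.281,27.027) → (128.517,134.422) → (41.879,180.261) → (188.001,82.507). Open path.

**Shape 2** — `<polygon>` regular polygon, stroke `#ff00ff` → cut (S658, F862). Machine vertices: (14.468,91.602) → (61.767,149.378) → (135.453,137.303) → (161.838,67.452) → (114.539,9.676) → (40.853,21.751) → (14.468,91.602). Closed: final G1 returns to the first vertex.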